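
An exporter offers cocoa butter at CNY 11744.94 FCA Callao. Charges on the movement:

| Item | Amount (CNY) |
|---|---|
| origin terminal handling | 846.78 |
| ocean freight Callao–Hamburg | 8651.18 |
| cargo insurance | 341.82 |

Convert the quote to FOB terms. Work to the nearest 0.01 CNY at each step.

FOB price: CNY 12591.72

Not relevant to the conversion: freight, insurance — on the buyer under both terms; not part of either seller's price.
From FCA to FOB, the seller additionally bears: origin terminal.
FOB price = 11744.94 + 846.78 = 12591.72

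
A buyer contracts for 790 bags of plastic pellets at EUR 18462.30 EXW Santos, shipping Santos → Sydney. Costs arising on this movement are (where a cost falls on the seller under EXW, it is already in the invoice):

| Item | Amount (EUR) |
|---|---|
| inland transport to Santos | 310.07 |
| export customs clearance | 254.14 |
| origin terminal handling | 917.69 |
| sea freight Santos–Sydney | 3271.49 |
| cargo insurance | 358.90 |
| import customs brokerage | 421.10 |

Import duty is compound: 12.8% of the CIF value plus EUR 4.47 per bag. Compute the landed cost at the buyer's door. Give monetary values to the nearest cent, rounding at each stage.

EXW: the seller makes goods available at their premises; the buyer bears all onward costs.
CIF value = EXW price + inland to port + export clearance + origin terminal + freight + insurance = 18462.30 + 310.07 + 254.14 + 917.69 + 3271.49 + 358.90 = 23574.59
Ad valorem component: 23574.59 × 12.8% = 3017.55
Specific component: 790 × 4.47 = 3531.30
Import duty = 3017.55 + 3531.30 = 6548.85
Buyer bears: inland to port 310.07 + export clearance 254.14 + origin terminal 917.69 + freight 3271.49 + insurance 358.90 + brokerage 421.10 + duty 6548.85 = 12082.24
Landed cost = invoice 18462.30 + 12082.24 = 30544.54

Total landed cost: EUR 30544.54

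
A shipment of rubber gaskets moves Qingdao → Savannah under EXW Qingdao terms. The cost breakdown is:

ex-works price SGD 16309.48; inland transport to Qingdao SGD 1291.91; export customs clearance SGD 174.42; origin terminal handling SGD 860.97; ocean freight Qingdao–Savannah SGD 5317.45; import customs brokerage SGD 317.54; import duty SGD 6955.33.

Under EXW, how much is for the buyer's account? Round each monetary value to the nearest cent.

Buyer's account: SGD 14917.62

EXW: the seller makes goods available at their premises; the buyer bears all onward costs.
Seller's account: goods 16309.48 = 16309.48
Buyer's account: inland to port 1291.91 + export clearance 174.42 + origin terminal 860.97 + freight 5317.45 + brokerage 317.54 + duty 6955.33 = 14917.62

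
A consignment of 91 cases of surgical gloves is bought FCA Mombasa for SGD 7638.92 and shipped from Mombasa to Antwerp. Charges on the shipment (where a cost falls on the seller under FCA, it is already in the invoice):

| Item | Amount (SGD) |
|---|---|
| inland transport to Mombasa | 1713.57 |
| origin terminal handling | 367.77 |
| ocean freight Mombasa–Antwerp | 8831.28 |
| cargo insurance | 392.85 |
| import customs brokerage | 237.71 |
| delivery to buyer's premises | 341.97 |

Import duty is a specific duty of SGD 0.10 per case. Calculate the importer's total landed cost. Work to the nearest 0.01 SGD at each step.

FCA: the seller delivers export-cleared goods to the carrier; the buyer bears costs from that point.
Already in the invoice (seller's account under FCA): inland to port — exclude.
CIF value = FCA price + origin terminal + freight + insurance = 7638.92 + 367.77 + 8831.28 + 392.85 = 17230.82
Import duty = 91 × 0.10 = 9.10
Buyer bears: origin terminal 367.77 + freight 8831.28 + insurance 392.85 + brokerage 237.71 + delivery 341.97 + duty 9.10 = 10180.68
Landed cost = invoice 7638.92 + 10180.68 = 17819.60

Total landed cost: SGD 17819.60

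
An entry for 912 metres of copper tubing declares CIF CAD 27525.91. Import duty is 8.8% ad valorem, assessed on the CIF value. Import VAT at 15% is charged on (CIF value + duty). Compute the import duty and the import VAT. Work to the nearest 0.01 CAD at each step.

Import duty: CAD 2422.28; import VAT: CAD 4492.23

Import duty = 27525.91 × 8.8% = 2422.28
VAT base = CIF + duty = 27525.91 + 2422.28 = 29948.19
Import VAT = 29948.19 × 15% = 4492.23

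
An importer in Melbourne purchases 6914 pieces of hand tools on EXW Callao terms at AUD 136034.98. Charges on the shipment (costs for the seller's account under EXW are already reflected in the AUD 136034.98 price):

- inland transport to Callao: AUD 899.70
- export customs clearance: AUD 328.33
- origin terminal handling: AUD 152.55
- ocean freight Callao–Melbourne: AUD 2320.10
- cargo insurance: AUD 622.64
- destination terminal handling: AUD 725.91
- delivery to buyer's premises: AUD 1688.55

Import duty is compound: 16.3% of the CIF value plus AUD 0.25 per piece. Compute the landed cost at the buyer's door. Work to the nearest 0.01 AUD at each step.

Total landed cost: AUD 167379.66

EXW: the seller makes goods available at their premises; the buyer bears all onward costs.
CIF value = EXW price + inland to port + export clearance + origin terminal + freight + insurance = 136034.98 + 899.70 + 328.33 + 152.55 + 2320.10 + 622.64 = 140358.30
Ad valorem component: 140358.30 × 16.3% = 22878.40
Specific component: 6914 × 0.25 = 1728.50
Import duty = 22878.40 + 1728.50 = 24606.90
Buyer bears: inland to port 899.70 + export clearance 328.33 + origin terminal 152.55 + freight 2320.10 + insurance 622.64 + destination terminal 725.91 + delivery 1688.55 + duty 24606.90 = 31344.68
Landed cost = invoice 136034.98 + 31344.68 = 167379.66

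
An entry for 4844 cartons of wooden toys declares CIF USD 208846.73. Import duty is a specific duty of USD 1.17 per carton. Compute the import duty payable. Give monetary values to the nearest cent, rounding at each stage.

Import duty: USD 5667.48

Import duty = 4844 × 1.17 = 5667.48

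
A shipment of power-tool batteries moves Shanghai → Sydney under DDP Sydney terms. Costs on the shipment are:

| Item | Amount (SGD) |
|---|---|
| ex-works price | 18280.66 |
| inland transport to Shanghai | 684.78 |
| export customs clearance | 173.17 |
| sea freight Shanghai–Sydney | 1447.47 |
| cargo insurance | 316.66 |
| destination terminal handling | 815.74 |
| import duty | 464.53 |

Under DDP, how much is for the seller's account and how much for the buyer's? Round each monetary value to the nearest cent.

DDP: the seller bears all costs including import duty.
Seller's account: goods 18280.66 + inland to port 684.78 + export clearance 173.17 + freight 1447.47 + insurance 316.66 + destination terminal 815.74 + duty 464.53 = 22183.01
Buyer's account: 0.00

Seller: SGD 22183.01; buyer: SGD 0.00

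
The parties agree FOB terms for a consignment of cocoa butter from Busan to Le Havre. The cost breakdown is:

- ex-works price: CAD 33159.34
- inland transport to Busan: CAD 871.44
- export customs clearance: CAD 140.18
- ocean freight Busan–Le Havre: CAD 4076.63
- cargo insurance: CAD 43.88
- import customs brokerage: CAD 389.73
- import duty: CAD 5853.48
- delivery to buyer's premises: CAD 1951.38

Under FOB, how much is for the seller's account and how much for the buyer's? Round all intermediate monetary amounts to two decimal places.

Seller: CAD 34170.96; buyer: CAD 12315.10

FOB: the seller bears costs until goods are on board at the origin port; the buyer bears freight, insurance and all costs thereafter.
Seller's account: goods 33159.34 + inland to port 871.44 + export clearance 140.18 = 34170.96
Buyer's account: freight 4076.63 + insurance 43.88 + brokerage 389.73 + duty 5853.48 + delivery 1951.38 = 12315.10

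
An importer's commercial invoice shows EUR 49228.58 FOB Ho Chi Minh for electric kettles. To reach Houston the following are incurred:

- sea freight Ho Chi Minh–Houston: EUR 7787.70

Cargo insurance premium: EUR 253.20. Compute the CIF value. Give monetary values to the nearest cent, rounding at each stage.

CIF = FOB price + freight + insurance
CIF = 49228.58 + 7787.70 + 253.20 = 57269.48

CIF value: EUR 57269.48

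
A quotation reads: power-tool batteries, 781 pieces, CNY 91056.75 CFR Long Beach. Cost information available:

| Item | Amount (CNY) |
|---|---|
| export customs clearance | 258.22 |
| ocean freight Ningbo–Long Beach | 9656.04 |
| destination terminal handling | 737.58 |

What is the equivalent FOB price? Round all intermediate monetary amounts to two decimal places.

Not relevant to the conversion: export clearance — on the seller under both CFR and FOB; already in the CFR price and stays in the FOB price. destination terminal — on the buyer under both terms; not part of either seller's price.
From CFR to FOB, the seller no longer bears: freight.
FOB price = 91056.75 − 9656.04 = 81400.71

FOB price: CNY 81400.71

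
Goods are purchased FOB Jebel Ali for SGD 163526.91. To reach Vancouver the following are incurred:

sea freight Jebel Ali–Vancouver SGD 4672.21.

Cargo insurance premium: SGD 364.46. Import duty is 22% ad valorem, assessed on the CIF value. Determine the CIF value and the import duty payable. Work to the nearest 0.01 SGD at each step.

CIF = FOB price + freight + insurance
CIF = 163526.91 + 4672.21 + 364.46 = 168563.58
Import duty = 168563.58 × 22% = 37083.99

CIF value: SGD 168563.58; import duty: SGD 37083.99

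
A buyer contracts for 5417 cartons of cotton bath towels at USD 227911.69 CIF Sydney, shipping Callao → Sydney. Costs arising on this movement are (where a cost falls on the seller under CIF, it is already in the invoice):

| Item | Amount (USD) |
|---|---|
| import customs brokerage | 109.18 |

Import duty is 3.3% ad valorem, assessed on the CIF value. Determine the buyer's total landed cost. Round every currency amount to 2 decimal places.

Total landed cost: USD 235541.96

CIF: the seller pays costs through ocean freight and marine insurance to the destination port.
The CIF price already equals the CIF value: 227911.69
Import duty = 227911.69 × 3.3% = 7521.09
Buyer bears: brokerage 109.18 + duty 7521.09 = 7630.27
Landed cost = invoice 227911.69 + 7630.27 = 235541.96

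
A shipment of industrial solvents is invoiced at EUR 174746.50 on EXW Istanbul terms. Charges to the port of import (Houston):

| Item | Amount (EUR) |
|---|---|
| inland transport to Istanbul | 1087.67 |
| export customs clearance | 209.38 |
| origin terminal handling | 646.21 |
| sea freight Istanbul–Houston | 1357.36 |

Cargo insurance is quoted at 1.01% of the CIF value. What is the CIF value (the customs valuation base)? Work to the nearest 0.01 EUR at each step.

CIF value: EUR 179863.74

Let C be the CIF value. C = EXW price + pre-shipment costs + freight + 1.01% × C
C − 1.01% × C = 174746.50 + 1087.67 + 209.38 + 646.21 + 1357.36
0.9899 × C = 178047.12
C = 178047.12 / 0.9899 = 179863.74
Insurance premium = 1.01% × 179863.74 = 1816.62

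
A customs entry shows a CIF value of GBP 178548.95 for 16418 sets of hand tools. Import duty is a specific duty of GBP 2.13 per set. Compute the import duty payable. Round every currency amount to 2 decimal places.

Import duty = 16418 × 2.13 = 34970.34

Import duty: GBP 34970.34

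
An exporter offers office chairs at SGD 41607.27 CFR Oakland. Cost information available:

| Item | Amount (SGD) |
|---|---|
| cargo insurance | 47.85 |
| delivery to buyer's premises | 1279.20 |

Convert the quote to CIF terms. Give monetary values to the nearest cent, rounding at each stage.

Not relevant to the conversion: delivery — on the buyer under both terms; not part of either seller's price.
From CFR to CIF, the seller additionally bears: insurance.
CIF price = 41607.27 + 47.85 = 41655.12

CIF price: SGD 41655.12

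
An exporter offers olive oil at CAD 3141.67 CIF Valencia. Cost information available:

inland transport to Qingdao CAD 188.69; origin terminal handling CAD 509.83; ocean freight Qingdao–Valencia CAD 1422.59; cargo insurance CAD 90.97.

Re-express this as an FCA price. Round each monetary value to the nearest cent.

FCA price: CAD 1118.28

Not relevant to the conversion: inland to port — on the seller under both CIF and FCA; already in the CIF price and stays in the FCA price.
From CIF to FCA, the seller no longer bears: origin terminal, freight, insurance.
FCA price = 3141.67 − 509.83 − 1422.59 − 90.97 = 1118.28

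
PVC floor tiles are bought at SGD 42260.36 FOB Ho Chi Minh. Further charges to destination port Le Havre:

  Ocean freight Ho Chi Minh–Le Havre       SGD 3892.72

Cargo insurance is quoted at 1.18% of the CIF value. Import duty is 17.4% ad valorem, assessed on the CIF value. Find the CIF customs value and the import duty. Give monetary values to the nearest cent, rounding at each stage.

Let C be the CIF value. C = FOB price + freight + 1.18% × C
C − 1.18% × C = 42260.36 + 3892.72
0.9882 × C = 46153.08
C = 46153.08 / 0.9882 = 46704.19
Insurance premium = 1.18% × 46704.19 = 551.11
Import duty = 46704.19 × 17.4% = 8126.53

CIF value: SGD 46704.19; import duty: SGD 8126.53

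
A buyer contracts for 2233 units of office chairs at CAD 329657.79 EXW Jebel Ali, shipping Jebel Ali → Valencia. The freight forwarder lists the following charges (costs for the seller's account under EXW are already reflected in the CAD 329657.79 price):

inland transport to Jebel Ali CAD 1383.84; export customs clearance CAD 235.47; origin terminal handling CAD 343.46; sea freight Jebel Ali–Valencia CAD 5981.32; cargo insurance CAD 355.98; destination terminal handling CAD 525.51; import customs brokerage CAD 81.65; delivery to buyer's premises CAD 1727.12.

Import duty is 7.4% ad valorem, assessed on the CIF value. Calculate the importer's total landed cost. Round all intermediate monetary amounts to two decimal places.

EXW: the seller makes goods available at their premises; the buyer bears all onward costs.
CIF value = EXW price + inland to port + export clearance + origin terminal + freight + insurance = 329657.79 + 1383.84 + 235.47 + 343.46 + 5981.32 + 355.98 = 337957.86
Import duty = 337957.86 × 7.4% = 25008.88
Buyer bears: inland to port 1383.84 + export clearance 235.47 + origin terminal 343.46 + freight 5981.32 + insurance 355.98 + destination terminal 525.51 + brokerage 81.65 + delivery 1727.12 + duty 25008.88 = 35643.23
Landed cost = invoice 329657.79 + 35643.23 = 365301.02

Total landed cost: CAD 365301.02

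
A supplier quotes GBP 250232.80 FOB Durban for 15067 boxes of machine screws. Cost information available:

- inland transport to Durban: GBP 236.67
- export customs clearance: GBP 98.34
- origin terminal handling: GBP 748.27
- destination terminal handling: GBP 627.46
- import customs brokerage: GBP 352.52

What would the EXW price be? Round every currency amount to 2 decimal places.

EXW price: GBP 249149.52

Not relevant to the conversion: destination terminal, brokerage — on the buyer under both terms; not part of either seller's price.
From FOB to EXW, the seller no longer bears: inland to port, export clearance, origin terminal.
EXW price = 250232.80 − 236.67 − 98.34 − 748.27 = 249149.52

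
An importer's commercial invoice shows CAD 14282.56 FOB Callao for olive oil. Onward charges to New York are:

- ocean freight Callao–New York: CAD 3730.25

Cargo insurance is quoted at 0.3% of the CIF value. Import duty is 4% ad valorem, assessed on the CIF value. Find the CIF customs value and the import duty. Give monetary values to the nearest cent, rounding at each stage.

Let C be the CIF value. C = FOB price + freight + 0.3% × C
C − 0.3% × C = 14282.56 + 3730.25
0.997 × C = 18012.81
C = 18012.81 / 0.997 = 18067.01
Insurance premium = 0.3% × 18067.01 = 54.20
Import duty = 18067.01 × 4% = 722.68

CIF value: CAD 18067.01; import duty: CAD 722.68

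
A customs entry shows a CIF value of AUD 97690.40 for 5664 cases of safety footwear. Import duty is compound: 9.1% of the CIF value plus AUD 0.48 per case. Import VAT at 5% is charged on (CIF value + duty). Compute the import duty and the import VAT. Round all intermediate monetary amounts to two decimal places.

Import duty: AUD 11608.55; import VAT: AUD 5464.95

Ad valorem component: 97690.40 × 9.1% = 8889.83
Specific component: 5664 × 0.48 = 2718.72
Import duty = 8889.83 + 2718.72 = 11608.55
VAT base = CIF + duty = 97690.40 + 11608.55 = 109298.95
Import VAT = 109298.95 × 5% = 5464.95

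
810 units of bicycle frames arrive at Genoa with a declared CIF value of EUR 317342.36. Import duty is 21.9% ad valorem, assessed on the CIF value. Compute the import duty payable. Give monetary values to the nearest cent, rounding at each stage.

Import duty: EUR 69497.98

Import duty = 317342.36 × 21.9% = 69497.98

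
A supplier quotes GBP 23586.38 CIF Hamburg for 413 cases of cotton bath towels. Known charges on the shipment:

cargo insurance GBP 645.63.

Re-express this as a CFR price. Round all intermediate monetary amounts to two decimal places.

From CIF to CFR, the seller no longer bears: insurance.
CFR price = 23586.38 − 645.63 = 22940.75

CFR price: GBP 22940.75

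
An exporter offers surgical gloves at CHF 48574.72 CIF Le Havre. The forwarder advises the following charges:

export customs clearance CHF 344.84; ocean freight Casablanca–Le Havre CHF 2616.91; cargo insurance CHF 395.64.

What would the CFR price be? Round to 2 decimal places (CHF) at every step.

CFR price: CHF 48179.08

Not relevant to the conversion: export clearance, freight — on the seller under both CIF and CFR; already in the CIF price and stays in the CFR price.
From CIF to CFR, the seller no longer bears: insurance.
CFR price = 48574.72 − 395.64 = 48179.08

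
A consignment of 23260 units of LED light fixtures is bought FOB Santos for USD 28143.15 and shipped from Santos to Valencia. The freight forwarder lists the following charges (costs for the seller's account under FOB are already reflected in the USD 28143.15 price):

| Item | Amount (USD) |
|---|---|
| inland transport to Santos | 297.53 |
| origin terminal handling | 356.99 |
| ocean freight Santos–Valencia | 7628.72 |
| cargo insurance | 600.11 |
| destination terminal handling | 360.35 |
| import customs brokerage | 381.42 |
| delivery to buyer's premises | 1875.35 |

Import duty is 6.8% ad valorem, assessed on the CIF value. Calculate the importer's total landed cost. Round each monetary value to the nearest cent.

Total landed cost: USD 41462.39

FOB: the seller bears costs until goods are on board at the origin port; the buyer bears freight, insurance and all costs thereafter.
Already in the invoice (seller's account under FOB): inland to port, origin terminal — exclude.
CIF value = FOB price + freight + insurance = 28143.15 + 7628.72 + 600.11 = 36371.98
Import duty = 36371.98 × 6.8% = 2473.29
Buyer bears: freight 7628.72 + insurance 600.11 + destination terminal 360.35 + brokerage 381.42 + delivery 1875.35 + duty 2473.29 = 13319.24
Landed cost = invoice 28143.15 + 13319.24 = 41462.39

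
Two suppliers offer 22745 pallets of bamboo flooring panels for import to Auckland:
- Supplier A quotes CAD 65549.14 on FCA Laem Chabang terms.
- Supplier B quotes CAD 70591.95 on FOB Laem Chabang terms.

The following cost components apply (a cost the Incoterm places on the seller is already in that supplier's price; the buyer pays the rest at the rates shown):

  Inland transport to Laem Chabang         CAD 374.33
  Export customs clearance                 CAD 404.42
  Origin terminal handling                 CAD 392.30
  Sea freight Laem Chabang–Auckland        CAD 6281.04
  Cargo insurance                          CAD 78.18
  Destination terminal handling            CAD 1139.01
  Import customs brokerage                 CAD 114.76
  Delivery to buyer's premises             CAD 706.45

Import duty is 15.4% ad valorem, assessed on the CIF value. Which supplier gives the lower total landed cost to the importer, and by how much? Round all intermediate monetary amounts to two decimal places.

Supplier A is cheaper by CAD 5366.69

Supplier A (FCA):
CIF value = FCA price + origin terminal + freight + insurance = 65549.14 + 392.30 + 6281.04 + 78.18 = 72300.66
Import duty = 72300.66 × 15.4% = 11134.30
Buyer bears (A): 392.30 + 6281.04 + 78.18 + 1139.01 + 114.76 + 706.45 = 8711.74
Landed cost (A) = invoice 65549.14 + 8711.74 + duty 11134.30 = 85395.18
Supplier B (FOB):
CIF value = FOB price + freight + insurance = 70591.95 + 6281.04 + 78.18 = 76951.17
Import duty = 76951.17 × 15.4% = 11850.48
Buyer bears (B): 6281.04 + 78.18 + 1139.01 + 114.76 + 706.45 = 8319.44
Landed cost (B) = invoice 70591.95 + 8319.44 + duty 11850.48 = 90761.87
Difference = |85395.18 − 90761.87| = 5366.69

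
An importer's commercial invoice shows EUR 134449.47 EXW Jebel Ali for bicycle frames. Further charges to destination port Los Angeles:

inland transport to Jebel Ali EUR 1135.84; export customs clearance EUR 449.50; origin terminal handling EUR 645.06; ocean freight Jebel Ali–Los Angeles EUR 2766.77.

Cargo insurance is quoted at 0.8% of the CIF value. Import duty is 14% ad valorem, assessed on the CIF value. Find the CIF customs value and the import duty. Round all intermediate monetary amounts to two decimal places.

CIF value: EUR 140571.21; import duty: EUR 19679.97

Let C be the CIF value. C = EXW price + pre-shipment costs + freight + 0.8% × C
C − 0.8% × C = 134449.47 + 1135.84 + 449.50 + 645.06 + 2766.77
0.992 × C = 139446.64
C = 139446.64 / 0.992 = 140571.21
Insurance premium = 0.8% × 140571.21 = 1124.57
Import duty = 140571.21 × 14% = 19679.97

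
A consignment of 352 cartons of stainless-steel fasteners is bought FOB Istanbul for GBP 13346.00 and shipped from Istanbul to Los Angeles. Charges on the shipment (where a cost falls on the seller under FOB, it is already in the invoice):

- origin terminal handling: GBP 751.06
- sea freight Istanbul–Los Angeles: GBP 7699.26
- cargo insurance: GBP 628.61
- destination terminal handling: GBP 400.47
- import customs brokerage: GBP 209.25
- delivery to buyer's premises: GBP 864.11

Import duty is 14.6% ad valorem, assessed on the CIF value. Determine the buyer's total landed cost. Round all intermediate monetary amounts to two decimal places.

Total landed cost: GBP 26312.09

FOB: the seller bears costs until goods are on board at the origin port; the buyer bears freight, insurance and all costs thereafter.
Already in the invoice (seller's account under FOB): origin terminal — exclude.
CIF value = FOB price + freight + insurance = 13346.00 + 7699.26 + 628.61 = 21673.87
Import duty = 21673.87 × 14.6% = 3164.39
Buyer bears: freight 7699.26 + insurance 628.61 + destination terminal 400.47 + brokerage 209.25 + delivery 864.11 + duty 3164.39 = 12966.09
Landed cost = invoice 13346.00 + 12966.09 = 26312.09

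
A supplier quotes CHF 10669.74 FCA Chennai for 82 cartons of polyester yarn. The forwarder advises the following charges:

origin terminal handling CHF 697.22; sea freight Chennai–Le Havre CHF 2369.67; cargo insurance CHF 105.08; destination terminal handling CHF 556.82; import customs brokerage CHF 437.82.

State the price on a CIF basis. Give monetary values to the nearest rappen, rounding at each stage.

Not relevant to the conversion: brokerage, destination terminal — on the buyer under both terms; not part of either seller's price.
From FCA to CIF, the seller additionally bears: origin terminal, freight, insurance.
CIF price = 10669.74 + 697.22 + 2369.67 + 105.08 = 13841.71

CIF price: CHF 13841.71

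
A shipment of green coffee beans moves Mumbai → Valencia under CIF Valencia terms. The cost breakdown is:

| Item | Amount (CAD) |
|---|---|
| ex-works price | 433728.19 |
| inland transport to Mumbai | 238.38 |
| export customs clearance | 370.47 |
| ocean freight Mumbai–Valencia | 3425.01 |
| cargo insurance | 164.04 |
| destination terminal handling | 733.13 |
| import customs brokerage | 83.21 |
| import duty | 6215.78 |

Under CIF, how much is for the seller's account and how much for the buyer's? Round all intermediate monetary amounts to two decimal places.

CIF: the seller pays costs through ocean freight and marine insurance to the destination port.
Seller's account: goods 433728.19 + inland to port 238.38 + export clearance 370.47 + freight 3425.01 + insurance 164.04 = 437926.09
Buyer's account: destination terminal 733.13 + brokerage 83.21 + duty 6215.78 = 7032.12

Seller: CAD 437926.09; buyer: CAD 7032.12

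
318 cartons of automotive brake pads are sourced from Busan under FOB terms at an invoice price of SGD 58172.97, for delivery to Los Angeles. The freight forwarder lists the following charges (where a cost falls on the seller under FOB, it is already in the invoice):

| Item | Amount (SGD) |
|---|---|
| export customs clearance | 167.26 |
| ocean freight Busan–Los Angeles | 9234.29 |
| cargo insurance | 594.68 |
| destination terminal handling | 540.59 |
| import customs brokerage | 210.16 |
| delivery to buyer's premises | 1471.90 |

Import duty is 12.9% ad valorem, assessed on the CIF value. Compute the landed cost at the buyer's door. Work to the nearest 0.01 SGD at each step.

FOB: the seller bears costs until goods are on board at the origin port; the buyer bears freight, insurance and all costs thereafter.
Already in the invoice (seller's account under FOB): export clearance — exclude.
CIF value = FOB price + freight + insurance = 58172.97 + 9234.29 + 594.68 = 68001.94
Import duty = 68001.94 × 12.9% = 8772.25
Buyer bears: freight 9234.29 + insurance 594.68 + destination terminal 540.59 + brokerage 210.16 + delivery 1471.90 + duty 8772.25 = 20823.87
Landed cost = invoice 58172.97 + 20823.87 = 78996.84

Total landed cost: SGD 78996.84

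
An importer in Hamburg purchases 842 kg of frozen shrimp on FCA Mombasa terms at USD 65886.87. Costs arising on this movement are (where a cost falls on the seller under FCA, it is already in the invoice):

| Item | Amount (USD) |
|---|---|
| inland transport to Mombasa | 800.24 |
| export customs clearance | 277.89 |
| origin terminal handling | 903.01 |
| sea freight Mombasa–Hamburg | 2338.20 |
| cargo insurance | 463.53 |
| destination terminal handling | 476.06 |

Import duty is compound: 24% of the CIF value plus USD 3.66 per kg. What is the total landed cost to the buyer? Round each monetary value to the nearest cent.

Total landed cost: USD 89851.38

FCA: the seller delivers export-cleared goods to the carrier; the buyer bears costs from that point.
Already in the invoice (seller's account under FCA): inland to port, export clearance — exclude.
CIF value = FCA price + origin terminal + freight + insurance = 65886.87 + 903.01 + 2338.20 + 463.53 = 69591.61
Ad valorem component: 69591.61 × 24% = 16701.99
Specific component: 842 × 3.66 = 3081.72
Import duty = 16701.99 + 3081.72 = 19783.71
Buyer bears: origin terminal 903.01 + freight 2338.20 + insurance 463.53 + destination terminal 476.06 + duty 19783.71 = 23964.51
Landed cost = invoice 65886.87 + 23964.51 = 89851.38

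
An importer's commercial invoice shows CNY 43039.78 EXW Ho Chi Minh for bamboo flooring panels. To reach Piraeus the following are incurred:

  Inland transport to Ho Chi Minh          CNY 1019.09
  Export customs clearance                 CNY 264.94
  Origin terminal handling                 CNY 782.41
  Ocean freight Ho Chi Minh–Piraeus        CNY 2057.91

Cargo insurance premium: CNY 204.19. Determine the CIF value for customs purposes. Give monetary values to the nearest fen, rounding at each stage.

CIF = EXW price + pre-shipment costs + freight + insurance
CIF = 43039.78 + 1019.09 + 264.94 + 782.41 + 2057.91 + 204.19 = 47368.32

CIF value: CNY 47368.32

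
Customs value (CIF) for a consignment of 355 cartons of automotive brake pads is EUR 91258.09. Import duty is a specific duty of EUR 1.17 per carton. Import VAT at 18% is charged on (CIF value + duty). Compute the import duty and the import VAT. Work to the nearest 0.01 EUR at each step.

Import duty: EUR 415.35; import VAT: EUR 16501.22

Import duty = 355 × 1.17 = 415.35
VAT base = CIF + duty = 91258.09 + 415.35 = 91673.44
Import VAT = 91673.44 × 18% = 16501.22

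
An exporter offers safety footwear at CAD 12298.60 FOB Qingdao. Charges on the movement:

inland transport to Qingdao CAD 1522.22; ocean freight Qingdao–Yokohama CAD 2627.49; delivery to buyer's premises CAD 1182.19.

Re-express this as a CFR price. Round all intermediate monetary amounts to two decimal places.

Not relevant to the conversion: inland to port — on the seller under both FOB and CFR; already in the FOB price and stays in the CFR price. delivery — on the buyer under both terms; not part of either seller's price.
From FOB to CFR, the seller additionally bears: freight.
CFR price = 12298.60 + 2627.49 = 14926.09

CFR price: CAD 14926.09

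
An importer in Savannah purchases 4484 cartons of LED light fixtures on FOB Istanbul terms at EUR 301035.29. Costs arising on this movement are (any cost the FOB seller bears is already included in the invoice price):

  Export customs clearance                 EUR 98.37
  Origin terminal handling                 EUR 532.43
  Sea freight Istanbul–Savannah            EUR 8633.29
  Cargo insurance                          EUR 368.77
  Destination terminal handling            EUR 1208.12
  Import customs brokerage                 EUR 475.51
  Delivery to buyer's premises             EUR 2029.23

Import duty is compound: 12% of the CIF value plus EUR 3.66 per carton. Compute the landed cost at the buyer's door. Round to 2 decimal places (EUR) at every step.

Total landed cost: EUR 367366.13

FOB: the seller bears costs until goods are on board at the origin port; the buyer bears freight, insurance and all costs thereafter.
Already in the invoice (seller's account under FOB): export clearance, origin terminal — exclude.
CIF value = FOB price + freight + insurance = 301035.29 + 8633.29 + 368.77 = 310037.35
Ad valorem component: 310037.35 × 12% = 37204.48
Specific component: 4484 × 3.66 = 16411.44
Import duty = 37204.48 + 16411.44 = 53615.92
Buyer bears: freight 8633.29 + insurance 368.77 + destination terminal 1208.12 + brokerage 475.51 + delivery 2029.23 + duty 53615.92 = 66330.84
Landed cost = invoice 301035.29 + 66330.84 = 367366.13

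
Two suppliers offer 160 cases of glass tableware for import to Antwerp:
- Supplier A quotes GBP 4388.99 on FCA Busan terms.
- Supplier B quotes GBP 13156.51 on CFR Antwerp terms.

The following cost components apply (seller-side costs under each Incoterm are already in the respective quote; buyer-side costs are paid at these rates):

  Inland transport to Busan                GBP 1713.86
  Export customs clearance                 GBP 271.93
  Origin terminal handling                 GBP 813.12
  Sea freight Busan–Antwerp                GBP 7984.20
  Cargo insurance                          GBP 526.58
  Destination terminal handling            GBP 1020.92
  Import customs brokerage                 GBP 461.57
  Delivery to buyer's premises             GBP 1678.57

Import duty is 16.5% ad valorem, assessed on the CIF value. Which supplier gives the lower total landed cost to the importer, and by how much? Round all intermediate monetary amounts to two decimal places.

Supplier A (FCA):
CIF value = FCA price + origin terminal + freight + insurance = 4388.99 + 813.12 + 7984.20 + 526.58 = 13712.89
Import duty = 13712.89 × 16.5% = 2262.63
Buyer bears (A): 813.12 + 7984.20 + 526.58 + 1020.92 + 461.57 + 1678.57 = 12484.96
Landed cost (A) = invoice 4388.99 + 12484.96 + duty 2262.63 = 19136.58
Supplier B (CFR):
CIF value = CFR price + insurance = 13156.51 + 526.58 = 13683.09
Import duty = 13683.09 × 16.5% = 2257.71
Buyer bears (B): 526.58 + 1020.92 + 461.57 + 1678.57 = 3687.64
Landed cost (B) = invoice 13156.51 + 3687.64 + duty 2257.71 = 19101.86
Difference = |19136.58 − 19101.86| = 34.72

Supplier B is cheaper by GBP 34.72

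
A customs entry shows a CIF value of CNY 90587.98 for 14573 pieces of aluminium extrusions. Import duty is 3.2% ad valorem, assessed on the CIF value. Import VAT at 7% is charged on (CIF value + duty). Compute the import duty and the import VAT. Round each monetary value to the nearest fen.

Import duty: CNY 2898.82; import VAT: CNY 6544.08

Import duty = 90587.98 × 3.2% = 2898.82
VAT base = CIF + duty = 90587.98 + 2898.82 = 93486.80
Import VAT = 93486.80 × 7% = 6544.08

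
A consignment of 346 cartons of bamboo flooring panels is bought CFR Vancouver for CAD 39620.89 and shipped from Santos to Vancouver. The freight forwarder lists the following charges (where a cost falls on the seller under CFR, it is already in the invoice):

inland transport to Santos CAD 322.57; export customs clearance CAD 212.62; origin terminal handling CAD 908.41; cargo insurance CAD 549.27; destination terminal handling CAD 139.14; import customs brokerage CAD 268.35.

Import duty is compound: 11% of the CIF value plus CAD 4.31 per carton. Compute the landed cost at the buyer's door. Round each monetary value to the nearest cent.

Total landed cost: CAD 46487.63

CFR: the seller pays costs through ocean freight to the destination port, but not insurance.
Already in the invoice (seller's account under CFR): inland to port, export clearance, origin terminal — exclude.
CIF value = CFR price + insurance = 39620.89 + 549.27 = 40170.16
Ad valorem component: 40170.16 × 11% = 4418.72
Specific component: 346 × 4.31 = 1491.26
Import duty = 4418.72 + 1491.26 = 5909.98
Buyer bears: insurance 549.27 + destination terminal 139.14 + brokerage 268.35 + duty 5909.98 = 6866.74
Landed cost = invoice 39620.89 + 6866.74 = 46487.63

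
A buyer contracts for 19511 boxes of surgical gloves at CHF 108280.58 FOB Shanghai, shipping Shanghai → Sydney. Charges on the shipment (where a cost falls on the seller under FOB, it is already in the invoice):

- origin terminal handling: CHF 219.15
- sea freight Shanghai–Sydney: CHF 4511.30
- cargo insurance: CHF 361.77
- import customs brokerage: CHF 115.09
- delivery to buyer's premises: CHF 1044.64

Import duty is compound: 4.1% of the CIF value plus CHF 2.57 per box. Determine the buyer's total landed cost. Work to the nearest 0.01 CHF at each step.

FOB: the seller bears costs until goods are on board at the origin port; the buyer bears freight, insurance and all costs thereafter.
Already in the invoice (seller's account under FOB): origin terminal — exclude.
CIF value = FOB price + freight + insurance = 108280.58 + 4511.30 + 361.77 = 113153.65
Ad valorem component: 113153.65 × 4.1% = 4639.30
Specific component: 19511 × 2.57 = 50143.27
Import duty = 4639.30 + 50143.27 = 54782.57
Buyer bears: freight 4511.30 + insurance 361.77 + brokerage 115.09 + delivery 1044.64 + duty 54782.57 = 60815.37
Landed cost = invoice 108280.58 + 60815.37 = 169095.95

Total landed cost: CHF 169095.95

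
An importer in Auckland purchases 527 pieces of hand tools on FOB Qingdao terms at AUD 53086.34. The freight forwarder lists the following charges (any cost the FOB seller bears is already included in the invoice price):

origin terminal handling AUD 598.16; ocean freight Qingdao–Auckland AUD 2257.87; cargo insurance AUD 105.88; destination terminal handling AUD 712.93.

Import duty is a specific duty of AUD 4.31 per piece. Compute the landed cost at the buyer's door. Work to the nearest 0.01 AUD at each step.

Total landed cost: AUD 58434.39

FOB: the seller bears costs until goods are on board at the origin port; the buyer bears freight, insurance and all costs thereafter.
Already in the invoice (seller's account under FOB): origin terminal — exclude.
CIF value = FOB price + freight + insurance = 53086.34 + 2257.87 + 105.88 = 55450.09
Import duty = 527 × 4.31 = 2271.37
Buyer bears: freight 2257.87 + insurance 105.88 + destination terminal 712.93 + duty 2271.37 = 5348.05
Landed cost = invoice 53086.34 + 5348.05 = 58434.39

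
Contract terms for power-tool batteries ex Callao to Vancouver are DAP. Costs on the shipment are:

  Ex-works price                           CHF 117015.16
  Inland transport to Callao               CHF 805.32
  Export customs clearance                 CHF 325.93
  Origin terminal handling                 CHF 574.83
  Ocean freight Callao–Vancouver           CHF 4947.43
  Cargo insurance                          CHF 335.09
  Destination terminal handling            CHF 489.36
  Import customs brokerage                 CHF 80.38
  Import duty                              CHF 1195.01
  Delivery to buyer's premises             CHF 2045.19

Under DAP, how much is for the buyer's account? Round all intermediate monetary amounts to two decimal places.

Buyer's account: CHF 1275.39

DAP: the seller bears all costs to the named destination except import duty and clearance.
Seller's account: goods 117015.16 + inland to port 805.32 + export clearance 325.93 + origin terminal 574.83 + freight 4947.43 + insurance 335.09 + destination terminal 489.36 + delivery 2045.19 = 126538.31
Buyer's account: brokerage 80.38 + duty 1195.01 = 1275.39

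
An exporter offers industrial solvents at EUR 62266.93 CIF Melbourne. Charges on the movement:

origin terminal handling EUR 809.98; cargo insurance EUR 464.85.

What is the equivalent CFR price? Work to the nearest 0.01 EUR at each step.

Not relevant to the conversion: origin terminal — on the seller under both CIF and CFR; already in the CIF price and stays in the CFR price.
From CIF to CFR, the seller no longer bears: insurance.
CFR price = 62266.93 − 464.85 = 61802.08

CFR price: EUR 61802.08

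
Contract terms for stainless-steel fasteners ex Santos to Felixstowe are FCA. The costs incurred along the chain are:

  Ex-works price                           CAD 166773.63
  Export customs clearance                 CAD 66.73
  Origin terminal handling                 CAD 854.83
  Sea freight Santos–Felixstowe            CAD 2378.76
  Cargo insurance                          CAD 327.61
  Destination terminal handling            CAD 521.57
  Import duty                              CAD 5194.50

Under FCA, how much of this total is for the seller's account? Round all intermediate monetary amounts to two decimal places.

Seller's account: CAD 166840.36

FCA: the seller delivers export-cleared goods to the carrier; the buyer bears costs from that point.
Seller's account: goods 166773.63 + export clearance 66.73 = 166840.36
Buyer's account: origin terminal 854.83 + freight 2378.76 + insurance 327.61 + destination terminal 521.57 + duty 5194.50 = 9277.27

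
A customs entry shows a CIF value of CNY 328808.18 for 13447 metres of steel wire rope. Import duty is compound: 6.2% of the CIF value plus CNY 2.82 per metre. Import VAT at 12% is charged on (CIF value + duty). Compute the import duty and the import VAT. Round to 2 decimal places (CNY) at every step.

Ad valorem component: 328808.18 × 6.2% = 20386.11
Specific component: 13447 × 2.82 = 37920.54
Import duty = 20386.11 + 37920.54 = 58306.65
VAT base = CIF + duty = 328808.18 + 58306.65 = 387114.83
Import VAT = 387114.83 × 12% = 46453.78

Import duty: CNY 58306.65; import VAT: CNY 46453.78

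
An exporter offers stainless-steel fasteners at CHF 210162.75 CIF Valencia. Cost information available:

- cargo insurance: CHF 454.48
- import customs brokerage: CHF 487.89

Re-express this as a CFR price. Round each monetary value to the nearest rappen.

Not relevant to the conversion: brokerage — on the buyer under both terms; not part of either seller's price.
From CIF to CFR, the seller no longer bears: insurance.
CFR price = 210162.75 − 454.48 = 209708.27

CFR price: CHF 209708.27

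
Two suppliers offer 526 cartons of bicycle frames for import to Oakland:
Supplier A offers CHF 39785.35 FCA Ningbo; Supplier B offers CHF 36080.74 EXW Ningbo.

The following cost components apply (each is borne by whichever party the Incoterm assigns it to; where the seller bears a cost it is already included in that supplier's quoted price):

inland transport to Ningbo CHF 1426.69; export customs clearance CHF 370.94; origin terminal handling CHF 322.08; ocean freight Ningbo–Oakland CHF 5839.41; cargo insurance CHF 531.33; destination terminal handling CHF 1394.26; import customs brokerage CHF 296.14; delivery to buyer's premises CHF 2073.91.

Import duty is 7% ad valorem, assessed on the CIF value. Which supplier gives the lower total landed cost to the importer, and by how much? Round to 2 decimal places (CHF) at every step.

Supplier B is cheaper by CHF 2040.47

Supplier A (FCA):
CIF value = FCA price + origin terminal + freight + insurance = 39785.35 + 322.08 + 5839.41 + 531.33 = 46478.17
Import duty = 46478.17 × 7% = 3253.47
Buyer bears (A): 322.08 + 5839.41 + 531.33 + 1394.26 + 296.14 + 2073.91 = 10457.13
Landed cost (A) = invoice 39785.35 + 10457.13 + duty 3253.47 = 53495.95
Supplier B (EXW):
CIF value = EXW price + inland to port + export clearance + origin terminal + freight + insurance = 36080.74 + 1426.69 + 370.94 + 322.08 + 5839.41 + 531.33 = 44571.19
Import duty = 44571.19 × 7% = 3119.98
Buyer bears (B): 1426.69 + 370.94 + 322.08 + 5839.41 + 531.33 + 1394.26 + 296.14 + 2073.91 = 12254.76
Landed cost (B) = invoice 36080.74 + 12254.76 + duty 3119.98 = 51455.48
Difference = |53495.95 − 51455.48| = 2040.47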